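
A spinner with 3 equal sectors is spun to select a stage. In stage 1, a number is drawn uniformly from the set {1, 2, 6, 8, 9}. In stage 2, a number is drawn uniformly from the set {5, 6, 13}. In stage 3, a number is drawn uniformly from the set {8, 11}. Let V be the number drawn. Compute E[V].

E[V | stage 1] = (1+2+6+8+9)/5 = 26/5.
E[V | stage 2] = (5+6+13)/3 = 8.
E[V | stage 3] = (8+11)/2 = 19/2.
E[V] = (1/3)·(26/5) + (1/3)·(8) + (1/3)·(19/2) = 227/30.

227/30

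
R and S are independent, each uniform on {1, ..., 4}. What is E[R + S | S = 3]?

11/2

Outcomes with S = 3: (1,3), (2,3), (3,3), (4,3), each with probability 1/16.
E[R + S | S = 3] = (4 + 5 + 6 + 7) / 4 = 11/2.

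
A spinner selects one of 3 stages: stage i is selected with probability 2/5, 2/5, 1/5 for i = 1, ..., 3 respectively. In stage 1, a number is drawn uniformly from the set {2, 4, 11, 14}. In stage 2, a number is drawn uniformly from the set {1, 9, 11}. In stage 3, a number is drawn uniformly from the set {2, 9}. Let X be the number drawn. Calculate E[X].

7

E[X | stage 1] = (2+4+11+14)/4 = 31/4.
E[X | stage 2] = (1+9+11)/3 = 7.
E[X | stage 3] = (2+9)/2 = 11/2.
By the law of total expectation,
E[X] = (2/5)·(31/4) + (2/5)·(7) + (1/5)·(11/2) = 7.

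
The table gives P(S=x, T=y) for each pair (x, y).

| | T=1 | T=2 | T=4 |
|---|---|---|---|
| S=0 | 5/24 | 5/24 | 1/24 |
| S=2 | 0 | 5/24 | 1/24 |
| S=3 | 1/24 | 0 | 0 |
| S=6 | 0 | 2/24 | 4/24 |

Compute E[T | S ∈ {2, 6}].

17/6

P(S ∈ {2, 6}) = 1/2.
Summing T·P(S=x,T=y) over the conditioning event gives 17/12.
E[T | S ∈ {2, 6}] = (17/12) / (1/2) = 17/6.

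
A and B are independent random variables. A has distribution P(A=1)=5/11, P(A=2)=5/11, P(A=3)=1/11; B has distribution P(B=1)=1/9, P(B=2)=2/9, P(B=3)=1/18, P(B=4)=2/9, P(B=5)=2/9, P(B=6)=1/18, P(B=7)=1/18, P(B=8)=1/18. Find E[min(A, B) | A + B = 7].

P(A + B = 7) = 29/198.
Summing min(A,B)·P(x,y) over outcomes with A + B = 7 gives 19/66.
E[min(A, B) | A + B = 7] = (19/66) / (29/198) = 57/29.

57/29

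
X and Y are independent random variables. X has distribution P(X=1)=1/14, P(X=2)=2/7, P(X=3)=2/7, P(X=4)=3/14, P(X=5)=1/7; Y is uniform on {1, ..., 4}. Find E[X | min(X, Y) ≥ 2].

P(min(X, Y) ≥ 2) = 39/56.
Summing X·P(x,y) over outcomes with min(X, Y) ≥ 2 gives 9/4.
E[X | min(X, Y) ≥ 2] = (9/4) / (39/56) = 42/13.

42/13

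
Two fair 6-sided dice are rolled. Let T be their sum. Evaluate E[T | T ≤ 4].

10/3

P(T ≤ 4) = 1/6.
Σ over the event: 2·1/36 + 3·1/18 + 4·1/12 = 5/9.
E[T | T ≤ 4] = (5/9) / (1/6) = 10/3.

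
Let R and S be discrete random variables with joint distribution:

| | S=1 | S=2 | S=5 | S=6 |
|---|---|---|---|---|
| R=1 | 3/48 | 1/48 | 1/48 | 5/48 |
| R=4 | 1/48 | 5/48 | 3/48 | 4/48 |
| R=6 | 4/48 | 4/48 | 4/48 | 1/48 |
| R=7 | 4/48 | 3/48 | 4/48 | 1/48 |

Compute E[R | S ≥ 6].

34/11

P(S ≥ 6) = 11/48.
Summing R·P(R=x,S=y) over the conditioning event gives 17/24.
E[R | S ≥ 6] = (17/24) / (11/48) = 34/11.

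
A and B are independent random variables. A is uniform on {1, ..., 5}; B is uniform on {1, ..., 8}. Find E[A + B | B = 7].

Outcomes with B = 7: (1,7), (2,7), (3,7), (4,7), (5,7), each with probability 1/40.
E[A + B | B = 7] = (8 + 9 + 10 + 11 + 12) / 5 = 10.

10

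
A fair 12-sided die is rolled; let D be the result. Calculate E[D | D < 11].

11/2

Given D < 11, D is equally likely to be any of {1, 2, 3, 4, 5, 6, 7, 8, 9, 10}.
E[D | D < 11] = (1 + 2 + 3 + 4 + 5 + 6 + 7 + 8 + 9 + 10) / 10 = 11/2.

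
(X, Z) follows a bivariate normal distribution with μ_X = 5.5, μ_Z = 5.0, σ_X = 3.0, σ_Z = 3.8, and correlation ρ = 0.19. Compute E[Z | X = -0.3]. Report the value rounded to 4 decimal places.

E[Z | X=x] = μ_Z + ρ(σ_Z/σ_X)(x − μ_X) for jointly normal variables.
E[Z | X=-0.3] = 5.0 + (0.19)·(3.8/3.0)·(-0.3 − (5.5)) = 5.0 + (0.24067)·(-5.8) = 3.6041.

3.6041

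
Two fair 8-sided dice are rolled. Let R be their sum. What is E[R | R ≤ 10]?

P(R ≤ 10) = 43/64.
E[R | R ≤ 10] = (155/32) / (43/64) = 310/43.

310/43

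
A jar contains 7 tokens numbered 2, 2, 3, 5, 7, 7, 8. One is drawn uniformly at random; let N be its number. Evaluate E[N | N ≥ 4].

P(N ≥ 4) = 4/7.
Σ over the event: 5·1/7 + 7·2/7 + 8·1/7 = 27/7.
E[N | N ≥ 4] = (27/7) / (4/7) = 27/4.

27/4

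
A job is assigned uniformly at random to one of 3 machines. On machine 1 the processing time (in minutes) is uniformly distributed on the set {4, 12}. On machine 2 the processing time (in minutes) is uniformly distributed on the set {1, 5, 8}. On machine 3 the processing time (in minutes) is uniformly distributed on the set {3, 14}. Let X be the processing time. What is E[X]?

127/18

E[X | machine 1] = (4+12)/2 = 8.
E[X | machine 2] = (1+5+8)/3 = 14/3.
E[X | machine 3] = (3+14)/2 = 17/2.
By the law of total expectation,
E[X] = (1/3)·(8) + (1/3)·(14/3) + (1/3)·(17/2) = 127/18.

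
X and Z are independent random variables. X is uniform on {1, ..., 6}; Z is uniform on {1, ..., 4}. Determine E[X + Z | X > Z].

47/7

P(X > Z) = 7/12.
Summing (X+Z)·P(x,y) over outcomes with X > Z gives 47/12.
E[X + Z | X > Z] = (47/12) / (7/12) = 47/7.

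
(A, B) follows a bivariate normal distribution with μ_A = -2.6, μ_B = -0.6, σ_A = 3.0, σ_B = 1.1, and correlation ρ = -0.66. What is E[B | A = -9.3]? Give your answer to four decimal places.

1.0214

E[B | A=x] = μ_B + ρ(σ_B/σ_A)(x − μ_A) for jointly normal variables.
E[B | A=-9.3] = -0.6 + (-0.66)·(1.1/3.0)·(-9.3 − (-2.6)) = -0.6 + (-0.242)·(-6.7) = 1.0214.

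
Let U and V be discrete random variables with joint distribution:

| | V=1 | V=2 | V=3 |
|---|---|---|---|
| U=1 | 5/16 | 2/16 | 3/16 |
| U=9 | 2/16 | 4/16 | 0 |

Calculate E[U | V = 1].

23/7

P(V = 1) = 7/16.
Σ U·P over the event = 1·(5/16) + 9·(2/16) = 23/16.
E[U | V = 1] = (23/16) / (7/16) = 23/7.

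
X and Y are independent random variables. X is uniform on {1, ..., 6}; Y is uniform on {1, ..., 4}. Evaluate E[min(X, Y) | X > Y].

15/7

P(X > Y) = 7/12.
Summing min(X,Y)·P(x,y) over outcomes with X > Y gives 5/4.
E[min(X, Y) | X > Y] = (5/4) / (7/12) = 15/7.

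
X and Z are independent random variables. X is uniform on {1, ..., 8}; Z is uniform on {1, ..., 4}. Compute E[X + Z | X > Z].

87/11

P(X > Z) = 11/16.
Summing (X+Z)·P(x,y) over outcomes with X > Z gives 87/16.
E[X + Z | X > Z] = (87/16) / (11/16) = 87/11.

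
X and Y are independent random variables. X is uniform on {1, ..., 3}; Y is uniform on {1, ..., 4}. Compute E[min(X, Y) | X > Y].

Outcomes with X > Y: (2,1), (3,1), (3,2), each with probability 1/12.
E[min(X, Y) | X > Y] = (1 + 1 + 2) / 3 = 4/3.

4/3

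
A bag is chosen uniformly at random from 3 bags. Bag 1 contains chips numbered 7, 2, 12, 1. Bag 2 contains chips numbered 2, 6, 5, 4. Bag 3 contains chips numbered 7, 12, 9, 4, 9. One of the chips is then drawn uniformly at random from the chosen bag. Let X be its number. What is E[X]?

E[X | bag 1] = (7+2+12+1)/4 = 11/2.
E[X | bag 2] = (2+6+5+4)/4 = 17/4.
E[X | bag 3] = (7+12+9+4+9)/5 = 41/5.
By the law of total expectation,
E[X] = (1/3)·(11/2) + (1/3)·(17/4) + (1/3)·(41/5) = 359/60.

359/60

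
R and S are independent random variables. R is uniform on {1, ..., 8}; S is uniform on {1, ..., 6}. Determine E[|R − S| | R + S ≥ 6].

52/19

P(R + S ≥ 6) = 19/24.
Summing |R−S|·P(x,y) over outcomes with R + S ≥ 6 gives 13/6.
E[|R − S| | R + S ≥ 6] = (13/6) / (19/24) = 52/19.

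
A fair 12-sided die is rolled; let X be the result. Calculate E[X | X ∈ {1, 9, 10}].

P(X ∈ {1, 9, 10}) = 1/4.
Σ over the event: 1·1/12 + 9·1/12 + 10·1/12 = 5/3.
E[X | X ∈ {1, 9, 10}] = (5/3) / (1/4) = 20/3.

20/3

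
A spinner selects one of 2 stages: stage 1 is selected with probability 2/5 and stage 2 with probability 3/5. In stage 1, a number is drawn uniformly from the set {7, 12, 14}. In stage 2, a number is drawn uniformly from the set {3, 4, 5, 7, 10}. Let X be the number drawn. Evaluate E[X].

197/25

E[X | stage 1] = (7+12+14)/3 = 11.
E[X | stage 2] = (3+4+5+7+10)/5 = 29/5.
E[X] = (2/5)·(11) + (3/5)·(29/5) = 197/25.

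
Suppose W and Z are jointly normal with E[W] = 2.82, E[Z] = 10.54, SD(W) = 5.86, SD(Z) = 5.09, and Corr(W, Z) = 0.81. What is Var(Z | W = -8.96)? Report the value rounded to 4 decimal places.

8.9098

For a bivariate normal, Var(Z | W=x) = σ_Z²(1 − ρ²).
Var(Z | W=-8.96) = (5.09)²·(1 − (0.81)²) = 25.9081·0.3439 = 8.9098.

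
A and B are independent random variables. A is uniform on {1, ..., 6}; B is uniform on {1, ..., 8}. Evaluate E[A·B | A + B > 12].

130/3

Outcomes with A + B > 12: (5,8), (6,7), (6,8), each with probability 1/48.
E[A·B | A + B > 12] = (40 + 42 + 48) / 3 = 130/3.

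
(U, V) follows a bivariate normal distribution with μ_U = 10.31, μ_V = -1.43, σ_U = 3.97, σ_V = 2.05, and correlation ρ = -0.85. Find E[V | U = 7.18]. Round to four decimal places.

-0.0562

The regression of V on U has slope ρ·σ_V/σ_U and passes through (μ_U, μ_V).
E[V | U=7.18] = -1.43 + (-0.85)·(2.05/3.97)·(7.18 − (10.31)) = -1.43 + (-0.43892)·(-3.13) = -0.0562.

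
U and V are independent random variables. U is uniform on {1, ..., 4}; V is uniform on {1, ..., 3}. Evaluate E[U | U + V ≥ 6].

11/3

Outcomes with U + V ≥ 6: (3,3), (4,2), (4,3), each with probability 1/12.
E[U | U + V ≥ 6] = (3 + 4 + 4) / 3 = 11/3.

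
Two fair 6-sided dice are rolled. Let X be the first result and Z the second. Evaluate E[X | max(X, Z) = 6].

51/11

P(max(X, Z) = 6) = 11/36.
Summing X·P(x,y) over outcomes with max(X, Z) = 6 gives 17/12.
E[X | max(X, Z) = 6] = (17/12) / (11/36) = 51/11.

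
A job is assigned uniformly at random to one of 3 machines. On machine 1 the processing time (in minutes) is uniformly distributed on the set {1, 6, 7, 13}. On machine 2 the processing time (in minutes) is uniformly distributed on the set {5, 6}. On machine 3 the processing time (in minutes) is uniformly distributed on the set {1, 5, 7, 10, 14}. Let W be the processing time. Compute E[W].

131/20

E[W | machine 1] = (1+6+7+13)/4 = 27/4.
E[W | machine 2] = (5+6)/2 = 11/2.
E[W | machine 3] = (1+5+7+10+14)/5 = 37/5.
By the law of total expectation,
E[W] = (1/3)·(27/4) + (1/3)·(11/2) + (1/3)·(37/5) = 131/20.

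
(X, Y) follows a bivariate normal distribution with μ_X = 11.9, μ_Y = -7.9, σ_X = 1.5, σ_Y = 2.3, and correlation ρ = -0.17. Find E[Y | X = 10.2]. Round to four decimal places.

The regression of Y on X has slope ρ·σ_Y/σ_X and passes through (μ_X, μ_Y).
E[Y | X=10.2] = -7.9 + (-0.17)·(2.3/1.5)·(10.2 − (11.9)) = -7.9 + (-0.26067)·(-1.7) = -7.4569.

-7.4569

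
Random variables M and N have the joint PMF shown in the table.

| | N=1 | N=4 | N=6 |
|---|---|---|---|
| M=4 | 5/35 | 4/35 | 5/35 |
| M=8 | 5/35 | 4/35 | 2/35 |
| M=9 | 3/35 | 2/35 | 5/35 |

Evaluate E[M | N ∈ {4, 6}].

P(N ∈ {4, 6}) = 22/35.
Summing M·P(M=x,N=y) over the conditioning event gives 21/5.
E[M | N ∈ {4, 6}] = (21/5) / (22/35) = 147/22.

147/22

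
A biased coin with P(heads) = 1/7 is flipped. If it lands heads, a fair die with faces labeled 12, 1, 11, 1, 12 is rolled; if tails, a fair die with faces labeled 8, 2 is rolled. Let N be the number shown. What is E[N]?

E[N | heads] = (12+1+11+1+12)/5 = 37/5.
E[N | tails] = (8+2)/2 = 5.
By the law of total expectation,
E[N] = (1/7)·(37/5) + (6/7)·(5) = 187/35.

187/35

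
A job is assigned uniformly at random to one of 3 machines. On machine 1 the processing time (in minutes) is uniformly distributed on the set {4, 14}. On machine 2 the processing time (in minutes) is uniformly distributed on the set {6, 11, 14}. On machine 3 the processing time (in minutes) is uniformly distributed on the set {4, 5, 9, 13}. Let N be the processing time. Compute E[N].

E[N | machine 1] = (4+14)/2 = 9.
E[N | machine 2] = (6+11+14)/3 = 31/3.
E[N | machine 3] = (4+5+9+13)/4 = 31/4.
E[N] = (1/3)·(9) + (1/3)·(31/3) + (1/3)·(31/4) = 325/36.

325/36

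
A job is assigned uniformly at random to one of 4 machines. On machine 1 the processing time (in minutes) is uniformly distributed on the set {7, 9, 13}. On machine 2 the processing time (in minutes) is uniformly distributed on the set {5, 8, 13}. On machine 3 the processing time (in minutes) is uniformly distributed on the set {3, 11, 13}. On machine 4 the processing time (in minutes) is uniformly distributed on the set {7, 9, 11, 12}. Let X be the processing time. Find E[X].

E[X | machine 1] = (7+9+13)/3 = 29/3.
E[X | machine 2] = (5+8+13)/3 = 26/3.
E[X | machine 3] = (3+11+13)/3 = 9.
E[X | machine 4] = (7+9+11+12)/4 = 39/4.
E[X] = (1/4)·(29/3) + (1/4)·(26/3) + (1/4)·(9) + (1/4)·(39/4) = 445/48.

445/48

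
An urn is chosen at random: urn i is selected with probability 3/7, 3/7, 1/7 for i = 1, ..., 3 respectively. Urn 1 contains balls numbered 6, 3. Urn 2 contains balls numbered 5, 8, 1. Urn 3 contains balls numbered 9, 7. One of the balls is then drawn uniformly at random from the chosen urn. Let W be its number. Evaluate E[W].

E[W | urn 1] = (6+3)/2 = 9/2.
E[W | urn 2] = (5+8+1)/3 = 14/3.
E[W | urn 3] = (9+7)/2 = 8.
By the law of total expectation,
E[W] = (3/7)·(9/2) + (3/7)·(14/3) + (1/7)·(8) = 71/14.

71/14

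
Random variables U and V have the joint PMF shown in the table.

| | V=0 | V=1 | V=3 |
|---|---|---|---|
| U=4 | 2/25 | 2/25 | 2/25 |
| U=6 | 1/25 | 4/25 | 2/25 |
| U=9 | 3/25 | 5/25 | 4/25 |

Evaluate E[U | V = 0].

41/6

P(V = 0) = 6/25.
Σ U·P over the event = 4·(2/25) + 6·(1/25) + 9·(3/25) = 41/25.
E[U | V = 0] = (41/25) / (6/25) = 41/6.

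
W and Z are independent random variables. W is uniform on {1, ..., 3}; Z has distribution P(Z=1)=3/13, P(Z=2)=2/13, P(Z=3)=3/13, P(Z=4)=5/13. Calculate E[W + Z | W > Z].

P(W > Z) = 8/39.
Summing (W+Z)·P(x,y) over outcomes with W > Z gives 31/39.
E[W + Z | W > Z] = (31/39) / (8/39) = 31/8.

31/8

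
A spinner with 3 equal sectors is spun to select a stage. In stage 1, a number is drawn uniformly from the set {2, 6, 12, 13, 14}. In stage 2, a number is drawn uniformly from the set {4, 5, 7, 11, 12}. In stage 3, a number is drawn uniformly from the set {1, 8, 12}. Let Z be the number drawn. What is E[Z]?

121/15

E[Z | stage 1] = (2+6+12+13+14)/5 = 47/5.
E[Z | stage 2] = (4+5+7+11+12)/5 = 39/5.
E[Z | stage 3] = (1+8+12)/3 = 7.
E[Z] = (1/3)·(47/5) + (1/3)·(39/5) + (1/3)·(7) = 121/15.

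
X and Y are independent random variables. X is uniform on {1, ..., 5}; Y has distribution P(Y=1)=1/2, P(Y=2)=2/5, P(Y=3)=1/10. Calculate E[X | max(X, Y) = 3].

11/4

P(max(X, Y) = 3) = 6/25.
Summing X·P(x,y) over outcomes with max(X, Y) = 3 gives 33/50.
E[X | max(X, Y) = 3] = (33/50) / (6/25) = 11/4.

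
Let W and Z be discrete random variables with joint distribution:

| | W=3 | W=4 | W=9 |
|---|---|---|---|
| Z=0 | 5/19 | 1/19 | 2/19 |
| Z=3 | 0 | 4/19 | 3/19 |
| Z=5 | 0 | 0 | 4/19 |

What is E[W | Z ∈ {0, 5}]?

73/12

P(Z ∈ {0, 5}) = 12/19.
Summing W·P(W=x,Z=y) over the conditioning event gives 73/19.
E[W | Z ∈ {0, 5}] = (73/19) / (12/19) = 73/12.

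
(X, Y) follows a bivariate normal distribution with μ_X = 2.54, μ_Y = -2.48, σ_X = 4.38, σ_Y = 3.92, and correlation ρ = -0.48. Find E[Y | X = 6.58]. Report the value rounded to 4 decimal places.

-4.2155

E[Y | X=x] = μ_Y + ρ(σ_Y/σ_X)(x − μ_X) for jointly normal variables.
E[Y | X=6.58] = -2.48 + (-0.48)·(3.92/4.38)·(6.58 − (2.54)) = -2.48 + (-0.42959)·(4.04) = -4.2155.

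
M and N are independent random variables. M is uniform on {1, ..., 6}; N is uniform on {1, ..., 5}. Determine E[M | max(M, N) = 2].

5/3

Outcomes with max(M, N) = 2: (1,2), (2,1), (2,2), each with probability 1/30.
E[M | max(M, N) = 2] = (1 + 2 + 2) / 3 = 5/3.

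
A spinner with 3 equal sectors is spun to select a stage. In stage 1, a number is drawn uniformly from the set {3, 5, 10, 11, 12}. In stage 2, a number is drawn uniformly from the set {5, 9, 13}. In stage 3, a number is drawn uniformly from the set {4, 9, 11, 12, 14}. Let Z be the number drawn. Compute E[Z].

136/15

E[Z | stage 1] = (3+5+10+11+12)/5 = 41/5.
E[Z | stage 2] = (5+9+13)/3 = 9.
E[Z | stage 3] = (4+9+11+12+14)/5 = 10.
E[Z] = (1/3)·(41/5) + (1/3)·(9) + (1/3)·(10) = 136/15.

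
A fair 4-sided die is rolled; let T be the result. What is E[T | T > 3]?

Given T > 3, T is equally likely to be any of {4}.
E[T | T > 3] = (4) / 1 = 4.

4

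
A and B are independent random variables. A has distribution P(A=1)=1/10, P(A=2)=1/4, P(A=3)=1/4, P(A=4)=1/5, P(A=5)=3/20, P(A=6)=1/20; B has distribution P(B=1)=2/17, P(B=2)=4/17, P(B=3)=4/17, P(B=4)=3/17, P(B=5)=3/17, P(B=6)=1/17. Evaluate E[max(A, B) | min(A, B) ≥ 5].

P(min(A, B) ≥ 5) = 4/85.
Summing max(A,B)·P(x,y) over outcomes with min(A, B) ≥ 5 gives 87/340.
E[max(A, B) | min(A, B) ≥ 5] = (87/340) / (4/85) = 87/16.

87/16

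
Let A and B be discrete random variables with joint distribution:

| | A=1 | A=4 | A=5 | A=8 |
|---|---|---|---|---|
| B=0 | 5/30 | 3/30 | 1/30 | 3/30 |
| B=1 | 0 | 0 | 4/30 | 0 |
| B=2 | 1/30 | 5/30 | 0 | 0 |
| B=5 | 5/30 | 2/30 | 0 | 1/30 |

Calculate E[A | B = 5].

21/8

P(B = 5) = 4/15.
Summing A·P(A=x,B=y) over the conditioning event gives 7/10.
E[A | B = 5] = (7/10) / (4/15) = 21/8.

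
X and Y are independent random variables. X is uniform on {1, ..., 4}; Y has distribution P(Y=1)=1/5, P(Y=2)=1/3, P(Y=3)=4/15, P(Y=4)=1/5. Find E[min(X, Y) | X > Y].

41/23

P(X > Y) = 23/60.
Summing min(X,Y)·P(x,y) over outcomes with X > Y gives 41/60.
E[min(X, Y) | X > Y] = (41/60) / (23/60) = 41/23.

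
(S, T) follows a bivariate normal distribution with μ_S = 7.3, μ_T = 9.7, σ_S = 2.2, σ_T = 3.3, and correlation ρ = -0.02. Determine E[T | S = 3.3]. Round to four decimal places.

9.8200

For a bivariate normal, E[T | S=x] = μ_T + ρ·(σ_T/σ_S)·(x − μ_S).
E[T | S=3.3] = 9.7 + (-0.02)·(3.3/2.2)·(3.3 − (7.3)) = 9.7 + (-0.03)·(-4) = 9.8200.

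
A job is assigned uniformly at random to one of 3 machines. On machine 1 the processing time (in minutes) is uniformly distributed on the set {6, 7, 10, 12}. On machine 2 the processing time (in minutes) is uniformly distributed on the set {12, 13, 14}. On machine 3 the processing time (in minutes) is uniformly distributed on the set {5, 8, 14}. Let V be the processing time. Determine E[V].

E[V | machine 1] = (6+7+10+12)/4 = 35/4.
E[V | machine 2] = (12+13+14)/3 = 13.
E[V | machine 3] = (5+8+14)/3 = 9.
By the law of total expectation,
E[V] = (1/3)·(35/4) + (1/3)·(13) + (1/3)·(9) = 41/4.

41/4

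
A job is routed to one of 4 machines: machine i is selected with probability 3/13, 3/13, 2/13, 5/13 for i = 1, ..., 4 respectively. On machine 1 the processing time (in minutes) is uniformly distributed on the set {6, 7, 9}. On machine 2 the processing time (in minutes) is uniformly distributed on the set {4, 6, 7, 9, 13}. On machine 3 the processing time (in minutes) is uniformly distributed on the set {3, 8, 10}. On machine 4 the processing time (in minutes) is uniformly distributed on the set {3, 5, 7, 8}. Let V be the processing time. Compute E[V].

1763/260

E[V | machine 1] = (6+7+9)/3 = 22/3.
E[V | machine 2] = (4+6+7+9+13)/5 = 39/5.
E[V | machine 3] = (3+8+10)/3 = 7.
E[V | machine 4] = (3+5+7+8)/4 = 23/4.
By the law of total expectation,
E[V] = (3/13)·(22/3) + (3/13)·(39/5) + (2/13)·(7) + (5/13)·(23/4) = 1763/260.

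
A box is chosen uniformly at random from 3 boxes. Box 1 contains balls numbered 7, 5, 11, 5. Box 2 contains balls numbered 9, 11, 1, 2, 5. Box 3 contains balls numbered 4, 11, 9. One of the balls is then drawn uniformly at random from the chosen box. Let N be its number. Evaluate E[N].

E[N | box 1] = (7+5+11+5)/4 = 7.
E[N | box 2] = (9+11+1+2+5)/5 = 28/5.
E[N | box 3] = (4+11+9)/3 = 8.
E[N] = (1/3)·(7) + (1/3)·(28/5) + (1/3)·(8) = 103/15.

103/15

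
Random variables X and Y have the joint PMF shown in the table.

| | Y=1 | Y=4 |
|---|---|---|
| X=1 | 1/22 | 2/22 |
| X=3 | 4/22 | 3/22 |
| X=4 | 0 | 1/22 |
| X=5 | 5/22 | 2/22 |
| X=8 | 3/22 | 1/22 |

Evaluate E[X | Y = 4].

11/3

P(Y = 4) = 9/22.
Σ X·P over the event = 1·(2/22) + 3·(3/22) + 4·(1/22) + 5·(2/22) + 8·(1/22) = 3/2.
E[X | Y = 4] = (3/2) / (9/22) = 11/3.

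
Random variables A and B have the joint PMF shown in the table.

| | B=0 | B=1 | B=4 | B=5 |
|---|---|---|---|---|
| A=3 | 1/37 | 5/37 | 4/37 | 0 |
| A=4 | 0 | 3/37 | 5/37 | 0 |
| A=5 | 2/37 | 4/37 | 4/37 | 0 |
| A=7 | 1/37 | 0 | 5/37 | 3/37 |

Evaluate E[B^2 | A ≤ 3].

P(A ≤ 3) = 10/37.
Summing B^2·P(A=x,B=y) over the conditioning event gives 69/37.
E[B^2 | A ≤ 3] = (69/37) / (10/37) = 69/10.

69/10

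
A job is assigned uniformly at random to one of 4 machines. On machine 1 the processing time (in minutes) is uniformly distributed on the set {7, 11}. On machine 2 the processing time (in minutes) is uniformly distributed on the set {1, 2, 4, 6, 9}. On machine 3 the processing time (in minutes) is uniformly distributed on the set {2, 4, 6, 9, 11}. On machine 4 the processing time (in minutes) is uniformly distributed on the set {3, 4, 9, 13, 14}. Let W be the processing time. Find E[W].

E[W | machine 1] = (7+11)/2 = 9.
E[W | machine 2] = (1+2+4+6+9)/5 = 22/5.
E[W | machine 3] = (2+4+6+9+11)/5 = 32/5.
E[W | machine 4] = (3+4+9+13+14)/5 = 43/5.
E[W] = (1/4)·(9) + (1/4)·(22/5) + (1/4)·(32/5) + (1/4)·(43/5) = 71/10.

71/10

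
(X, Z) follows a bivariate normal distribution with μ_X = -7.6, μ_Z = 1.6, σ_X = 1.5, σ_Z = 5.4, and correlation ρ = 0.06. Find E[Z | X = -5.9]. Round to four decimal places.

The regression of Z on X has slope ρ·σ_Z/σ_X and passes through (μ_X, μ_Z).
E[Z | X=-5.9] = 1.6 + (0.06)·(5.4/1.5)·(-5.9 − (-7.6)) = 1.6 + (0.216)·(1.7) = 1.9672.

1.9672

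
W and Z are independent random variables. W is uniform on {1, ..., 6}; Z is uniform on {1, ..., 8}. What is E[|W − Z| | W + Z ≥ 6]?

P(W + Z ≥ 6) = 19/24.
Summing |W−Z|·P(x,y) over outcomes with W + Z ≥ 6 gives 13/6.
E[|W − Z| | W + Z ≥ 6] = (13/6) / (19/24) = 52/19.

52/19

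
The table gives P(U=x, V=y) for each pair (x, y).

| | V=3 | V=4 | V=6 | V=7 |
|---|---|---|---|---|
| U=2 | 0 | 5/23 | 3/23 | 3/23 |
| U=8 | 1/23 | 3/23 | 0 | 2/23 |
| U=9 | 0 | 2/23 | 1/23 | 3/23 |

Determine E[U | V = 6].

15/4

P(V = 6) = 4/23.
Σ U·P over the event = 2·(3/23) + 9·(1/23) = 15/23.
E[U | V = 6] = (15/23) / (4/23) = 15/4.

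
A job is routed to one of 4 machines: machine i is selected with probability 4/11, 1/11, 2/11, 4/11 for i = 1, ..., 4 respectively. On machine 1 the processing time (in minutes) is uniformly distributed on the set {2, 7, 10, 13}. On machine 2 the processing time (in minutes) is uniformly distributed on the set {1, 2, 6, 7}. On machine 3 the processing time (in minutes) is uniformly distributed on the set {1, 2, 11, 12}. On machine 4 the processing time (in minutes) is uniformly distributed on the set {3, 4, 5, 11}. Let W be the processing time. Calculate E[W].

E[W | machine 1] = (2+7+10+13)/4 = 8.
E[W | machine 2] = (1+2+6+7)/4 = 4.
E[W | machine 3] = (1+2+11+12)/4 = 13/2.
E[W | machine 4] = (3+4+5+11)/4 = 23/4.
By the law of total expectation,
E[W] = (4/11)·(8) + (1/11)·(4) + (2/11)·(13/2) + (4/11)·(23/4) = 72/11.

72/11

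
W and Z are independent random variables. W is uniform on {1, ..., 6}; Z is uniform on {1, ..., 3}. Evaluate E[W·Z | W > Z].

101/12

P(W > Z) = 2/3.
Summing WZ·P(x,y) over outcomes with W > Z gives 101/18.
E[W·Z | W > Z] = (101/18) / (2/3) = 101/12.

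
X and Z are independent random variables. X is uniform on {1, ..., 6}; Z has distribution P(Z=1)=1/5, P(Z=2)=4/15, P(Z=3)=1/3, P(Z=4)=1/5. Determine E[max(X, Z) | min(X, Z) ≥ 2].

P(min(X, Z) ≥ 2) = 2/3.
Summing max(X,Z)·P(x,y) over outcomes with min(X, Z) ≥ 2 gives 127/45.
E[max(X, Z) | min(X, Z) ≥ 2] = (127/45) / (2/3) = 127/30.

127/30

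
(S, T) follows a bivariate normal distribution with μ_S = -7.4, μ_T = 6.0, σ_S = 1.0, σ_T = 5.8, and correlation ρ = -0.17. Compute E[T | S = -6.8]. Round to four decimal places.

The regression of T on S has slope ρ·σ_T/σ_S and passes through (μ_S, μ_T).
E[T | S=-6.8] = 6.0 + (-0.17)·(5.8/1.0)·(-6.8 − (-7.4)) = 6.0 + (-0.986)·(0.6) = 5.4084.

5.4084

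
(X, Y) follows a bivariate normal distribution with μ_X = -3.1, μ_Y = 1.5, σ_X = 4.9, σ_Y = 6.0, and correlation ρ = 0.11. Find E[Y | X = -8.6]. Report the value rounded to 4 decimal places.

0.7592

E[Y | X=x] = μ_Y + ρ(σ_Y/σ_X)(x − μ_X) for jointly normal variables.
E[Y | X=-8.6] = 1.5 + (0.11)·(6.0/4.9)·(-8.6 − (-3.1)) = 1.5 + (0.13469)·(-5.5) = 0.7592.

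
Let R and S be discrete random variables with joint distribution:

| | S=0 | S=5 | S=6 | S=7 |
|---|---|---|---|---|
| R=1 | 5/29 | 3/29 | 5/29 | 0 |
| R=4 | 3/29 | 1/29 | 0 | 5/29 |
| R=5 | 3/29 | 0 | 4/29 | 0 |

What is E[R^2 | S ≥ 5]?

P(S ≥ 5) = 18/29.
Σ R^2·P over the event = 1·(3/29) + 1·(5/29) + 16·(1/29) + 16·(5/29) + 25·(4/29) = 204/29.
E[R^2 | S ≥ 5] = (204/29) / (18/29) = 34/3.

34/3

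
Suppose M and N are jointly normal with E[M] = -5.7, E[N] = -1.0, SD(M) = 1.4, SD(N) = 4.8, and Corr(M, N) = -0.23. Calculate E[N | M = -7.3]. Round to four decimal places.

For a bivariate normal, E[N | M=x] = μ_N + ρ·(σ_N/σ_M)·(x − μ_M).
E[N | M=-7.3] = -1.0 + (-0.23)·(4.8/1.4)·(-7.3 − (-5.7)) = -1.0 + (-0.78857)·(-1.6) = 0.2617.

0.2617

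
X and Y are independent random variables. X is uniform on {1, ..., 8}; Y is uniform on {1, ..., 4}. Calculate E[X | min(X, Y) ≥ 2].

5

P(min(X, Y) ≥ 2) = 21/32.
Summing X·P(x,y) over outcomes with min(X, Y) ≥ 2 gives 105/32.
E[X | min(X, Y) ≥ 2] = (105/32) / (21/32) = 5.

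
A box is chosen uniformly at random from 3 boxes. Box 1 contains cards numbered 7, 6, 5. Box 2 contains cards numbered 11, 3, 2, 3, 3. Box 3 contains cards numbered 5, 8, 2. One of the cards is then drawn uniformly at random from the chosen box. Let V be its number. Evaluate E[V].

E[V | box 1] = (7+6+5)/3 = 6.
E[V | box 2] = (11+3+2+3+3)/5 = 22/5.
E[V | box 3] = (5+8+2)/3 = 5.
By the law of total expectation,
E[V] = (1/3)·(6) + (1/3)·(22/5) + (1/3)·(5) = 77/15.

77/15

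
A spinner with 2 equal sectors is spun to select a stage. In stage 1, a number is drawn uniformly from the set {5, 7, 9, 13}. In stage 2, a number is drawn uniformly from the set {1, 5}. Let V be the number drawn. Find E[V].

E[V | stage 1] = (5+7+9+13)/4 = 17/2.
E[V | stage 2] = (1+5)/2 = 3.
E[V] = (1/2)·(17/2) + (1/2)·(3) = 23/4.

23/4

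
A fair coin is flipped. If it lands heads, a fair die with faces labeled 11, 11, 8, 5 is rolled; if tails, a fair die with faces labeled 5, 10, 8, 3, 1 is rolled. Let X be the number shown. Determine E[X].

283/40

E[X | heads] = (11+11+8+5)/4 = 35/4.
E[X | tails] = (5+10+8+3+1)/5 = 27/5.
By the law of total expectation,
E[X] = (1/2)·(35/4) + (1/2)·(27/5) = 283/40.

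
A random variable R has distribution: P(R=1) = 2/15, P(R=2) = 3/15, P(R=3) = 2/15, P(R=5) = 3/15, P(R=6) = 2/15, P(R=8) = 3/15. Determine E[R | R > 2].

57/10

P(R > 2) = 2/3.
Σ over the event: 3·2/15 + 5·1/5 + 6·2/15 + 8·1/5 = 19/5.
E[R | R > 2] = (19/5) / (2/3) = 57/10.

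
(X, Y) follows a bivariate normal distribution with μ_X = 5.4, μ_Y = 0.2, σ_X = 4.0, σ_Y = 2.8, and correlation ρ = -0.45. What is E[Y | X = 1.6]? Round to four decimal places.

E[Y | X=x] = μ_Y + ρ(σ_Y/σ_X)(x − μ_X) for jointly normal variables.
E[Y | X=1.6] = 0.2 + (-0.45)·(2.8/4.0)·(1.6 − (5.4)) = 0.2 + (-0.315)·(-3.8) = 1.3970.

1.3970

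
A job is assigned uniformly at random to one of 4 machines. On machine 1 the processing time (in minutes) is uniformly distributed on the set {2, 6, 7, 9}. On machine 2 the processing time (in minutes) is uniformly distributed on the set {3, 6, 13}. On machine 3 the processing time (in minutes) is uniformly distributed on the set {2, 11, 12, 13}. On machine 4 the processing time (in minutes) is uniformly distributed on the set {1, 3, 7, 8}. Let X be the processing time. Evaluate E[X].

331/48

E[X | machine 1] = (2+6+7+9)/4 = 6.
E[X | machine 2] = (3+6+13)/3 = 22/3.
E[X | machine 3] = (2+11+12+13)/4 = 19/2.
E[X | machine 4] = (1+3+7+8)/4 = 19/4.
By the law of total expectation,
E[X] = (1/4)·(6) + (1/4)·(22/3) + (1/4)·(19/2) + (1/4)·(19/4) = 331/48.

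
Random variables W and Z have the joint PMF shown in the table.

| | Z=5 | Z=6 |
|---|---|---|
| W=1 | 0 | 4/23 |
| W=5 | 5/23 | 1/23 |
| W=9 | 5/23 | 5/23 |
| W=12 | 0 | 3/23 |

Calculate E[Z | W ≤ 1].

P(W ≤ 1) = 4/23.
Σ Z·P over the event = 6·(4/23) = 24/23.
E[Z | W ≤ 1] = (24/23) / (4/23) = 6.

6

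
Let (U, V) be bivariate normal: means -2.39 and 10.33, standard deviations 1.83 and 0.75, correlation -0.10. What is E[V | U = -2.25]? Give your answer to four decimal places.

10.3243

For a bivariate normal, E[V | U=x] = μ_V + ρ·(σ_V/σ_U)·(x − μ_U).
E[V | U=-2.25] = 10.33 + (-0.10)·(0.75/1.83)·(-2.25 − (-2.39)) = 10.33 + (-0.040984)·(0.14) = 10.3243.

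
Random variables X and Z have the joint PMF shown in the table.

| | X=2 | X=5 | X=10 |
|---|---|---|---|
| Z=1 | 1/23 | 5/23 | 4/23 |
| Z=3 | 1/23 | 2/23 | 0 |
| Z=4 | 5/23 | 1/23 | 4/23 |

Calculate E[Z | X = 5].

P(X = 5) = 8/23.
Σ Z·P over the event = 1·(5/23) + 3·(2/23) + 4·(1/23) = 15/23.
E[Z | X = 5] = (15/23) / (8/23) = 15/8.

15/8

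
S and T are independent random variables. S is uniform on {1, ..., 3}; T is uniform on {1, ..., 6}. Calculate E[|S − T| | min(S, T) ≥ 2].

Outcomes with min(S, T) ≥ 2: (2,2), (2,3), (2,4), (2,5), (2,6), (3,2), (3,3), (3,4), (3,5), (3,6), each with probability 1/18.
E[|S − T| | min(S, T) ≥ 2] = (0 + 1 + 2 + 3 + 4 + 1 + 0 + 1 + 2 + 3) / 10 = 17/10.

17/10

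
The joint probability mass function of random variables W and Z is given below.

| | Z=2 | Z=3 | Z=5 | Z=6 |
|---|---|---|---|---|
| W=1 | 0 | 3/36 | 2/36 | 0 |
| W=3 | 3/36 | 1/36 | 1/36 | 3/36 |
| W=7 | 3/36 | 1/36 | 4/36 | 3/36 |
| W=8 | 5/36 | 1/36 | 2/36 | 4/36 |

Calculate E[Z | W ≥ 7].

94/23

P(W ≥ 7) = 23/36.
Σ Z·P over the event = 2·(3/36) + 3·(1/36) + 5·(4/36) + 6·(3/36) + 2·(5/36) + 3·(1/36) + 5·(2/36) + 6·(4/36) = 47/18.
E[Z | W ≥ 7] = (47/18) / (23/36) = 94/23.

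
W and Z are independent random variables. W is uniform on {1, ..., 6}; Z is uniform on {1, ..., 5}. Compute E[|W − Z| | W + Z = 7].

13/5

Outcomes with W + Z = 7: (2,5), (3,4), (4,3), (5,2), (6,1), each with probability 1/30.
E[|W − Z| | W + Z = 7] = (3 + 1 + 1 + 3 + 5) / 5 = 13/5.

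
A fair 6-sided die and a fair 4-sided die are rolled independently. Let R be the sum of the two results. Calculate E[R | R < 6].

4

P(R < 6) = 5/12.
Σ over the event: 2·1/24 + 3·1/12 + 4·1/8 + 5·1/6 = 5/3.
E[R | R < 6] = (5/3) / (5/12) = 4.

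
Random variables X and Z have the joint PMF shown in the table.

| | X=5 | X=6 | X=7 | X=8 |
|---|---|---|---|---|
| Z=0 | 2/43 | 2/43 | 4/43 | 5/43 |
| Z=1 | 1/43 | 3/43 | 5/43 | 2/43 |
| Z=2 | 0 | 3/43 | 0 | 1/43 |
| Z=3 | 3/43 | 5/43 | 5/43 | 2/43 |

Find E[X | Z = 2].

P(Z = 2) = 4/43.
Σ X·P over the event = 6·(3/43) + 8·(1/43) = 26/43.
E[X | Z = 2] = (26/43) / (4/43) = 13/2.

13/2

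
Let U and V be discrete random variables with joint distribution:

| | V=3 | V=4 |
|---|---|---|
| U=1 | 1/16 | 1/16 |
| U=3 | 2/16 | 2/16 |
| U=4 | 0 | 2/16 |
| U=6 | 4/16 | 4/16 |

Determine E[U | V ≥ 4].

13/3

P(V ≥ 4) = 9/16.
Summing U·P(U=x,V=y) over the conditioning event gives 39/16.
E[U | V ≥ 4] = (39/16) / (9/16) = 13/3.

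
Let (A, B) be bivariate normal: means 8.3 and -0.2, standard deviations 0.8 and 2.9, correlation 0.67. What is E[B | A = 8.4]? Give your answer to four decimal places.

The regression of B on A has slope ρ·σ_B/σ_A and passes through (μ_A, μ_B).
E[B | A=8.4] = -0.2 + (0.67)·(2.9/0.8)·(8.4 − (8.3)) = -0.2 + (2.4287)·(0.1) = 0.0429.

0.0429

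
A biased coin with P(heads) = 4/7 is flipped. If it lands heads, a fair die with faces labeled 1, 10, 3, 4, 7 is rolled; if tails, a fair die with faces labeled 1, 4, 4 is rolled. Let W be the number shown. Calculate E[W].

29/7

E[W | heads] = (1+10+3+4+7)/5 = 5.
E[W | tails] = (1+4+4)/3 = 3.
By the law of total expectation,
E[W] = (4/7)·(5) + (3/7)·(3) = 29/7.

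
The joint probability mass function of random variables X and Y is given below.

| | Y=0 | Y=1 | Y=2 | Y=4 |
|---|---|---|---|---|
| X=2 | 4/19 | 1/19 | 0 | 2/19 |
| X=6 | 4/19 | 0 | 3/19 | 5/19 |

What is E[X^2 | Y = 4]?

P(Y = 4) = 7/19.
Σ X^2·P over the event = 4·(2/19) + 36·(5/19) = 188/19.
E[X^2 | Y = 4] = (188/19) / (7/19) = 188/7.

188/7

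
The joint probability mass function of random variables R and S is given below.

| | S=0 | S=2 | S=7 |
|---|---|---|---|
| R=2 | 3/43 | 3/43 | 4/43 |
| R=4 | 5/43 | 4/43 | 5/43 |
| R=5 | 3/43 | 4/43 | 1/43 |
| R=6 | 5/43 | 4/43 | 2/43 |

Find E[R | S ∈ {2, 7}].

P(S ∈ {2, 7}) = 27/43.
Σ R·P over the event = 2·(3/43) + 2·(4/43) + 4·(4/43) + 4·(5/43) + 5·(4/43) + 5·(1/43) + 6·(4/43) + 6·(2/43) = 111/43.
E[R | S ∈ {2, 7}] = (111/43) / (27/43) = 37/9.

37/9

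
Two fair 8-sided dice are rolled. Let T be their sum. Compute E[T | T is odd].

9

P(T is odd) = 1/2.
Σ over the event: 3·1/32 + 5·1/16 + 7·3/32 + 9·1/8 + 11·3/32 + 13·1/16 + 15·1/32 = 9/2.
E[T | T is odd] = (9/2) / (1/2) = 9.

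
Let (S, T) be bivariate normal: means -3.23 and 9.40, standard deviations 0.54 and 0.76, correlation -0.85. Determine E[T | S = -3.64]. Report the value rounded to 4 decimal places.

E[T | S=x] = μ_T + ρ(σ_T/σ_S)(x − μ_S) for jointly normal variables.
E[T | S=-3.64] = 9.40 + (-0.85)·(0.76/0.54)·(-3.64 − (-3.23)) = 9.40 + (-1.1963)·(-0.41) = 9.8905.

9.8905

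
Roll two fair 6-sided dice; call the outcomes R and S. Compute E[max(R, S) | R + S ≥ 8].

83/15

P(R + S ≥ 8) = 5/12.
Summing max(R,S)·P(x,y) over outcomes with R + S ≥ 8 gives 83/36.
E[max(R, S) | R + S ≥ 8] = (83/36) / (5/12) = 83/15.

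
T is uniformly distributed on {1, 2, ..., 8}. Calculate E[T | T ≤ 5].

Given T ≤ 5, T is equally likely to be any of {1, 2, 3, 4, 5}.
E[T | T ≤ 5] = (1 + 2 + 3 + 4 + 5) / 5 = 3.

3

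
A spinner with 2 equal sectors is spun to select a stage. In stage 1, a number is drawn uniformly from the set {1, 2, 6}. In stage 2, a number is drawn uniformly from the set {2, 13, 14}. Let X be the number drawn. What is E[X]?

19/3

E[X | stage 1] = (1+2+6)/3 = 3.
E[X | stage 2] = (2+13+14)/3 = 29/3.
E[X] = (1/2)·(3) + (1/2)·(29/3) = 19/3.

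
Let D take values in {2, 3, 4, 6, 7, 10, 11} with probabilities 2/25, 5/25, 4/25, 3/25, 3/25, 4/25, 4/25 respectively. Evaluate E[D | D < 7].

P(D < 7) = 14/25.
Σ over the event: 2·2/25 + 3·1/5 + 4·4/25 + 6·3/25 = 53/25.
E[D | D < 7] = (53/25) / (14/25) = 53/14.

53/14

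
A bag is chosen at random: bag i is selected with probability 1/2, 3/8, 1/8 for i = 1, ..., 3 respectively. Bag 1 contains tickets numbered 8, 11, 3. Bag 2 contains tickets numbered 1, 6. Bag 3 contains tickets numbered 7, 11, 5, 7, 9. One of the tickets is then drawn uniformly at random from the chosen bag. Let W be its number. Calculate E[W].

E[W | bag 1] = (8+11+3)/3 = 22/3.
E[W | bag 2] = (1+6)/2 = 7/2.
E[W | bag 3] = (7+11+5+7+9)/5 = 39/5.
E[W] = (1/2)·(22/3) + (3/8)·(7/2) + (1/8)·(39/5) = 1429/240.

1429/240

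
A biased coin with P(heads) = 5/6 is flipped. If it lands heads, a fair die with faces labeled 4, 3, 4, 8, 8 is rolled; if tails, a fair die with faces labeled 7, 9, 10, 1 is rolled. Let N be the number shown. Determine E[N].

45/8

E[N | heads] = (4+3+4+8+8)/5 = 27/5.
E[N | tails] = (7+9+10+1)/4 = 27/4.
By the law of total expectation,
E[N] = (5/6)·(27/5) + (1/6)·(27/4) = 45/8.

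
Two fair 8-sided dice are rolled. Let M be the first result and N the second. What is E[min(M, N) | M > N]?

P(M > N) = 7/16.
Summing min(M,N)·P(x,y) over outcomes with M > N gives 21/16.
E[min(M, N) | M > N] = (21/16) / (7/16) = 3.

3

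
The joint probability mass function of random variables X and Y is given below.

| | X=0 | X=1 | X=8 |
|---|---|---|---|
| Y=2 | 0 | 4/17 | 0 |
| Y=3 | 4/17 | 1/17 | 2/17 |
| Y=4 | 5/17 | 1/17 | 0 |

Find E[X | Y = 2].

1

P(Y = 2) = 4/17.
Σ X·P over the event = 1·(4/17) = 4/17.
E[X | Y = 2] = (4/17) / (4/17) = 1.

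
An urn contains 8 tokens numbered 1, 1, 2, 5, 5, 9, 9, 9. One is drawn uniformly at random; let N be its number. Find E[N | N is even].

P(N is even) = 1/8.
Σ over the event: 2·1/8 = 1/4.
E[N | N is even] = (1/4) / (1/8) = 2.

2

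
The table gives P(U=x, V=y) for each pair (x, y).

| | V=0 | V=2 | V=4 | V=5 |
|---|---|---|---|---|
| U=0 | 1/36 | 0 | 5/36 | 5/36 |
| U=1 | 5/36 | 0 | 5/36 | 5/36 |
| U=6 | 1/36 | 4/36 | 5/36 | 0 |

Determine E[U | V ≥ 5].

1/2

P(V ≥ 5) = 5/18.
Σ U·P over the event = 0·(5/36) + 1·(5/36) = 5/36.
E[U | V ≥ 5] = (5/36) / (5/18) = 1/2.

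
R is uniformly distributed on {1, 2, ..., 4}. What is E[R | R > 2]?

7/2

Given R > 2, R is equally likely to be any of {3, 4}.
E[R | R > 2] = (3 + 4) / 2 = 7/2.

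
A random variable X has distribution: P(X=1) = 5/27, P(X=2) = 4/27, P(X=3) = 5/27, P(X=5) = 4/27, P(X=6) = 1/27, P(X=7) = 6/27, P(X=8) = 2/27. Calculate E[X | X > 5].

P(X > 5) = 1/3.
Σ over the event: 6·1/27 + 7·2/9 + 8·2/27 = 64/27.
E[X | X > 5] = (64/27) / (1/3) = 64/9.

64/9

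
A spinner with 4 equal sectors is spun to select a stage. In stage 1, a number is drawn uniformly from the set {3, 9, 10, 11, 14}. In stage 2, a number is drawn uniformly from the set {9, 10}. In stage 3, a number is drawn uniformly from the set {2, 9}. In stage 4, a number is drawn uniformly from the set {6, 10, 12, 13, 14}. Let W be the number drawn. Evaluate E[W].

177/20

E[W | stage 1] = (3+9+10+11+14)/5 = 47/5.
E[W | stage 2] = (9+10)/2 = 19/2.
E[W | stage 3] = (2+9)/2 = 11/2.
E[W | stage 4] = (6+10+12+13+14)/5 = 11.
E[W] = (1/4)·(47/5) + (1/4)·(19/2) + (1/4)·(11/2) + (1/4)·(11) = 177/20.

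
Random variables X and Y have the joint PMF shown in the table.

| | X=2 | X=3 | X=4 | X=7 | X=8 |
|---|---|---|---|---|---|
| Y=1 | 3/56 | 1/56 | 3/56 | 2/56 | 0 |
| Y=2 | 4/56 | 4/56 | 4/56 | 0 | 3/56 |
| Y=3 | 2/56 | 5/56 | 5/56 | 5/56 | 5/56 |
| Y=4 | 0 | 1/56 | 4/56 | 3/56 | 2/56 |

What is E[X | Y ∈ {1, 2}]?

95/24

P(Y ∈ {1, 2}) = 3/7.
Summing X·P(X=x,Y=y) over the conditioning event gives 95/56.
E[X | Y ∈ {1, 2}] = (95/56) / (3/7) = 95/24.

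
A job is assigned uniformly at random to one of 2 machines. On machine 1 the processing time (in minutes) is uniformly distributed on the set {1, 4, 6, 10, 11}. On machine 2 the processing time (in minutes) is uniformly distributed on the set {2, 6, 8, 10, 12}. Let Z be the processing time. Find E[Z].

E[Z | machine 1] = (1+4+6+10+11)/5 = 32/5.
E[Z | machine 2] = (2+6+8+10+12)/5 = 38/5.
By the law of total expectation,
E[Z] = (1/2)·(32/5) + (1/2)·(38/5) = 7.

7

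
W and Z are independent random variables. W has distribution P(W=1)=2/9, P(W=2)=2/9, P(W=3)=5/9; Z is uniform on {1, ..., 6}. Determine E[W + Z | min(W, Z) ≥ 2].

47/7

P(min(W, Z) ≥ 2) = 35/54.
Summing (W+Z)·P(x,y) over outcomes with min(W, Z) ≥ 2 gives 235/54.
E[W + Z | min(W, Z) ≥ 2] = (235/54) / (35/54) = 47/7.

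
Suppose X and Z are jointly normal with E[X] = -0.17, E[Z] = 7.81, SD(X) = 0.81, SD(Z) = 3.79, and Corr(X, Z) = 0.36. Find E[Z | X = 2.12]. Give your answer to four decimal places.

For a bivariate normal, E[Z | X=x] = μ_Z + ρ·(σ_Z/σ_X)·(x − μ_X).
E[Z | X=2.12] = 7.81 + (0.36)·(3.79/0.81)·(2.12 − (-0.17)) = 7.81 + (1.68444)·(2.29) = 11.6674.

11.6674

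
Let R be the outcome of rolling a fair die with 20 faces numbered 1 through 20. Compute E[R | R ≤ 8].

Given R ≤ 8, R is equally likely to be any of {1, 2, 3, 4, 5, 6, 7, 8}.
E[R | R ≤ 8] = (1 + 2 + 3 + 4 + 5 + 6 + 7 + 8) / 8 = 9/2.

9/2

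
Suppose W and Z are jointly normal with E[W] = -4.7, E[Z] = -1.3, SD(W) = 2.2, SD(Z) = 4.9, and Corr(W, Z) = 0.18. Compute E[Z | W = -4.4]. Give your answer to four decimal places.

E[Z | W=x] = μ_Z + ρ(σ_Z/σ_W)(x − μ_W) for jointly normal variables.
E[Z | W=-4.4] = -1.3 + (0.18)·(4.9/2.2)·(-4.4 − (-4.7)) = -1.3 + (0.40091)·(0.3) = -1.1797.

-1.1797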